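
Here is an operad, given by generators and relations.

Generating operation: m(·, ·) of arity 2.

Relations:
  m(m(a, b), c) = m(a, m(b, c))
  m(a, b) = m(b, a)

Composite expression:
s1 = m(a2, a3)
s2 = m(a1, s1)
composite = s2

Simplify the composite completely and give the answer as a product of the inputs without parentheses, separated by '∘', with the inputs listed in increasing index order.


a1 ∘ a2 ∘ a3


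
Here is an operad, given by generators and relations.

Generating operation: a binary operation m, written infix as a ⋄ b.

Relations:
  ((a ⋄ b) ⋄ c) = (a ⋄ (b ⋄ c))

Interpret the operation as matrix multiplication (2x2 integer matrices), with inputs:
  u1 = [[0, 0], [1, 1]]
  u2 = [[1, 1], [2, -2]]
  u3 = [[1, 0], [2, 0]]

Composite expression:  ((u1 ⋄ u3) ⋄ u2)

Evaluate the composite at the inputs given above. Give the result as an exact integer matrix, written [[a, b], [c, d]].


[[0, 0], [3, 3]]

(u1 ⋄ u3) = [[0, 0], [3, 0]]
((u1 ⋄ u3) ⋄ u2) = [[0, 0], [3, 3]]


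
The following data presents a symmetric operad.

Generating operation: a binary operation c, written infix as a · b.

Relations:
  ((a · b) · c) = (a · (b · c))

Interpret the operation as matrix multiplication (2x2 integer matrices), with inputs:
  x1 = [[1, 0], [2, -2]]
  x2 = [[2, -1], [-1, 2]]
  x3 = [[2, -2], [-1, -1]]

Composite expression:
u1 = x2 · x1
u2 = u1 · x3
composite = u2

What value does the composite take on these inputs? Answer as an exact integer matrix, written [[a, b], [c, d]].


[[-2, -2], [10, -2]]

(x2 · x1) = [[0, 2], [3, -4]]
((x2 · x1) · x3) = [[-2, -2], [10, -2]]


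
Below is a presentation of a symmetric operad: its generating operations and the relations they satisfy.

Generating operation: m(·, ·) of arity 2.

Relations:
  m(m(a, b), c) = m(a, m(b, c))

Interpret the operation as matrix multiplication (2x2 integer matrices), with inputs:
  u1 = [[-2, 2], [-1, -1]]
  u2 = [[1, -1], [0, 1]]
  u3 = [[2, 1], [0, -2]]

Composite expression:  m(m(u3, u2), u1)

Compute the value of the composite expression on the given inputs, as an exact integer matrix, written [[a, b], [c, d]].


[[-3, 5], [2, 2]]

m(u3, u2) = [[2, -1], [0, -2]]
m(m(u3, u2), u1) = [[-3, 5], [2, 2]]


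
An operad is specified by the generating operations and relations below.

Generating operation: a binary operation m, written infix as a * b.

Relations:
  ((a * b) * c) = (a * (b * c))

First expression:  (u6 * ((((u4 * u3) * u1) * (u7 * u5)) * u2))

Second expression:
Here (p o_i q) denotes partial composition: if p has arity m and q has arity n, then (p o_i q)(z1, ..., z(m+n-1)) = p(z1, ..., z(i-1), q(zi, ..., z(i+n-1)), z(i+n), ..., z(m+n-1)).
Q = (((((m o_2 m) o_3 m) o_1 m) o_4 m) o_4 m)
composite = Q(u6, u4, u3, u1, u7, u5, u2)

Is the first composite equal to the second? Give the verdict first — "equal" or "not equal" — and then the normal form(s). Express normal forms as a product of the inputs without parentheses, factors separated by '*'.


equal: each reduces to u6 * u4 * u3 * u1 * u7 * u5 * u2

The first expression reduces to u6 * u4 * u3 * u1 * u7 * u5 * u2
The second expression reduces to u6 * u4 * u3 * u1 * u7 * u5 * u2
Identical normal forms: equal.


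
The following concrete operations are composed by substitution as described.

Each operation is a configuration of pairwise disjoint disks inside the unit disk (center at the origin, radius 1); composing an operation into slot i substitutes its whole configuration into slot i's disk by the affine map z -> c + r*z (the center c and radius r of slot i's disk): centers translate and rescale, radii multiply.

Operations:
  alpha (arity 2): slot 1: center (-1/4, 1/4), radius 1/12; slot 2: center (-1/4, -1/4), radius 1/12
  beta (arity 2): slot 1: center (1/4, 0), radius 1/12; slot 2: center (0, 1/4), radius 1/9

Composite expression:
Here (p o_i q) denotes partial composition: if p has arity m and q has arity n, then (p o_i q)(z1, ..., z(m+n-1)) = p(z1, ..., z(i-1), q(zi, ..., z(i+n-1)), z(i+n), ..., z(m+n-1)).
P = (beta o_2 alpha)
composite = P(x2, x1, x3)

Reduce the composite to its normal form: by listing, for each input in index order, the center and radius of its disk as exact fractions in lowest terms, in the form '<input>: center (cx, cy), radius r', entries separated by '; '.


x1: center (-1/36, 5/18), radius 1/108; x2: center (1/4, 0), radius 1/12; x3: center (-1/36, 2/9), radius 1/108

Follow each x-input down from beta: c' goes to c + r*c', radius to r*r'.
input x2: applying the 1 nested substitution gives center (1/4, 0), radius 1/12
input x1: applying the 2 nested substitutions gives center (-1/36, 5/18), radius 1/108
input x3: applying the 2 nested substitutions gives center (-1/36, 2/9), radius 1/108


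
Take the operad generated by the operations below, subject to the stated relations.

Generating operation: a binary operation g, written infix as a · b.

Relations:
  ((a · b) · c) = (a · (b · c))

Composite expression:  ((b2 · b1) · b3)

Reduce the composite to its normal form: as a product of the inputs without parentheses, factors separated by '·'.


Under associativity of g, the answer is the b's in reading order.
(b2 · b1) collapses to b2 · b1
((b2 · b1) · b3) collapses to b2 · b1 · b3

b2 · b1 · b3


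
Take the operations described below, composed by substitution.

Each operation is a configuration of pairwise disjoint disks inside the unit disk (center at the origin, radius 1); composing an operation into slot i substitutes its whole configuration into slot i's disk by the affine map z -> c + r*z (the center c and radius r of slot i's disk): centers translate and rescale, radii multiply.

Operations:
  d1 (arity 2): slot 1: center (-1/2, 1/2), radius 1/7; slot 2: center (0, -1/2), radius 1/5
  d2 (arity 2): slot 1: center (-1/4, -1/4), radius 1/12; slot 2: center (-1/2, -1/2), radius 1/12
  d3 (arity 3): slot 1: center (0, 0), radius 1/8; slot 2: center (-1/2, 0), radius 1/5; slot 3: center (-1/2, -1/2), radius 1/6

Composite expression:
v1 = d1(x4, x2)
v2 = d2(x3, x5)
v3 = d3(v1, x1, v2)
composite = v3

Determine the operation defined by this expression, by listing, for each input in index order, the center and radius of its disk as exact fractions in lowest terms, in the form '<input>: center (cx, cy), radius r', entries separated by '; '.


Follow each x-input down from d3: c' goes to c + r*c', radius to r*r'.
input x4: composing its 2 substitution steps yields center (-1/16, 1/16), radius 1/56
input x2: composing its 2 substitution steps yields center (0, -1/16), radius 1/40
input x1: composing its 1 substitution step yields center (-1/2, 0), radius 1/5
input x3: composing its 2 substitution steps yields center (-13/24, -13/24), radius 1/72
input x5: composing its 2 substitution steps yields center (-7/12, -7/12), radius 1/72

x1: center (-1/2, 0), radius 1/5; x2: center (0, -1/16), radius 1/40; x3: center (-13/24, -13/24), radius 1/72; x4: center (-1/16, 1/16), radius 1/56; x5: center (-7/12, -7/12), radius 1/72


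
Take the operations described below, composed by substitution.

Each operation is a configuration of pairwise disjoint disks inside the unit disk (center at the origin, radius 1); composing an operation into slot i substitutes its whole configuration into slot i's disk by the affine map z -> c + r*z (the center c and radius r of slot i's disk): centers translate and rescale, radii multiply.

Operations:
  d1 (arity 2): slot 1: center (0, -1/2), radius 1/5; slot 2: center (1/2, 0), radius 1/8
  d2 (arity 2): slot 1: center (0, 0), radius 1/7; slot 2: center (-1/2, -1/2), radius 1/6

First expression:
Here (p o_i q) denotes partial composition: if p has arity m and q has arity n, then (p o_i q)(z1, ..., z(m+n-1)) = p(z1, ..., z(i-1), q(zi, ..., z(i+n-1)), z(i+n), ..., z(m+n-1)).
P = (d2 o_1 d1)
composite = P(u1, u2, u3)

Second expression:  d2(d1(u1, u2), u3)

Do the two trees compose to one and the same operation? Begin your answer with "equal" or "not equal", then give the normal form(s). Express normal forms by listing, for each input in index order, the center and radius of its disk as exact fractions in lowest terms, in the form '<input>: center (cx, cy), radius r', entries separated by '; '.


The first composite normalizes to u1: center (0, -1/14), radius 1/35; u2: center (1/14, 0), radius 1/56; u3: center (-1/2, -1/2), radius 1/6
The second composite normalizes to u1: center (0, -1/14), radius 1/35; u2: center (1/14, 0), radius 1/56; u3: center (-1/2, -1/2), radius 1/6
Identical normal forms: equal.

equal; the common form is u1: center (0, -1/14), radius 1/35; u2: center (1/14, 0), radius 1/56; u3: center (-1/2, -1/2), radius 1/6


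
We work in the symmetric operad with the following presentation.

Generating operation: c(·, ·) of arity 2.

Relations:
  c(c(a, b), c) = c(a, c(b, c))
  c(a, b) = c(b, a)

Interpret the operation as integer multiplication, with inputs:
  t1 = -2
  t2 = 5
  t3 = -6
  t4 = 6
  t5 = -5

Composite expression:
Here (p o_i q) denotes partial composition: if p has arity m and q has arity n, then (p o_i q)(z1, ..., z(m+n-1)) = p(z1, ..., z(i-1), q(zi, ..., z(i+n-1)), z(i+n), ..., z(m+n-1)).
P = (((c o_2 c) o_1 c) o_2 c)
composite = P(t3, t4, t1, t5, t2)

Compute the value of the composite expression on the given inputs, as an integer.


-1800

c(t4, t1) = -12
c(t3, c(t4, t1)) = 72
c(t5, t2) = -25
c(c(t3, c(t4, t1)), c(t5, t2)) = -1800


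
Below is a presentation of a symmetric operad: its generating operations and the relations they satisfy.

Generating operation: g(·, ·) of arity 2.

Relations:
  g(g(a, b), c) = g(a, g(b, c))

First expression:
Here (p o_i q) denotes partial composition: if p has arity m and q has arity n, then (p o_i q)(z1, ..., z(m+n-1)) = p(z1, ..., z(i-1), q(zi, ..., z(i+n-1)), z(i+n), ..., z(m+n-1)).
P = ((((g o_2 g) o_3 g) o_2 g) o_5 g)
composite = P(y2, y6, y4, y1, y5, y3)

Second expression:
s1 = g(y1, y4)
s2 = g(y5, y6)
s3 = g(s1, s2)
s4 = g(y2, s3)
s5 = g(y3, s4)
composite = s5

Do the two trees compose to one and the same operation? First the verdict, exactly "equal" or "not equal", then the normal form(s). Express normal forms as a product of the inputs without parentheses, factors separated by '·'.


not equal — first y2 · y6 · y4 · y1 · y5 · y3, second y3 · y2 · y1 · y4 · y5 · y6

Normal form of the first expression: y2 · y6 · y4 · y1 · y5 · y3
Normal form of the second expression: y3 · y2 · y1 · y4 · y5 · y6
Distinct normal forms: not equal.


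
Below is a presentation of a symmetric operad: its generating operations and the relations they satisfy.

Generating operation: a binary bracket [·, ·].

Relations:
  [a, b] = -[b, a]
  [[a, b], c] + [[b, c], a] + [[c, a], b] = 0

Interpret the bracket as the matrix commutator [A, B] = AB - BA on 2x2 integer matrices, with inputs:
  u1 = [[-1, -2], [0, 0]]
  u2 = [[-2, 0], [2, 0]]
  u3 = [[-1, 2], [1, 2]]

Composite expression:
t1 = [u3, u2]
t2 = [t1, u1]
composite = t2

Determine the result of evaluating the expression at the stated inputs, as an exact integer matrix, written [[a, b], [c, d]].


[[8, -12], [-4, -8]]

[u3, u2] = [[4, 4], [4, -4]]
[[u3, u2], u1] = [[8, -12], [-4, -8]]


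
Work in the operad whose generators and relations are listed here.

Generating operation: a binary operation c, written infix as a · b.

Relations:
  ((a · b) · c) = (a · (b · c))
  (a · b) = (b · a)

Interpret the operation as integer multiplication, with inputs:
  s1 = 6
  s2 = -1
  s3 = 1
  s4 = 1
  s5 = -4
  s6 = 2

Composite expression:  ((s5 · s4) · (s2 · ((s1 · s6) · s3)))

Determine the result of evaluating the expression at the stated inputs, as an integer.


48

(s5 · s4) = -4
(s1 · s6) = 12
((s1 · s6) · s3) = 12
(s2 · ((s1 · s6) · s3)) = -12
((s5 · s4) · (s2 · ((s1 · s6) · s3))) = 48


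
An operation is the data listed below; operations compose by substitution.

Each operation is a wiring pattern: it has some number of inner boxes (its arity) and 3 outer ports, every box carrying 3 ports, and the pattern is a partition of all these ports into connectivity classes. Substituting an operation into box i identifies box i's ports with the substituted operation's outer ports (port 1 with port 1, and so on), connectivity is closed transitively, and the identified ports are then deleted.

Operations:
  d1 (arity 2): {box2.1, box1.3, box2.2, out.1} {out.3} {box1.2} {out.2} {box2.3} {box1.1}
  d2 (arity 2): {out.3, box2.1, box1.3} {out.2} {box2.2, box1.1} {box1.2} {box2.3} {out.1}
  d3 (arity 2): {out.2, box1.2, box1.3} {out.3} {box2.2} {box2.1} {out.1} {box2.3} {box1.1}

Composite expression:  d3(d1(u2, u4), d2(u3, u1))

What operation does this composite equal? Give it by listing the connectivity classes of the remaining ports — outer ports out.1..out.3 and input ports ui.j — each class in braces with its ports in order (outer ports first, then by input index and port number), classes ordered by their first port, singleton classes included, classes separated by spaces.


{out.1} {out.2} {out.3} {u1.1, u3.3} {u1.2, u3.1} {u1.3} {u2.1} {u2.2} {u2.3, u4.1, u4.2} {u3.2} {u4.3}

Two ports join when wires chain via d3-identified ports.
d1 over (u2, u4) gives {out.1, u2.3, u4.1, u4.2} {out.2} {out.3} {u2.1} {u2.2} {u4.3}, out.j being that stage's outer ports
d2 over (u3, u1) gives {out.1} {out.2} {out.3, u1.1, u3.3} {u1.2, u3.1} {u1.3} {u3.2}, out.j being that stage's outer ports
d3 over (u2, u4, u3, u1) gives {out.1} {out.2} {out.3} {u1.1, u3.3} {u1.2, u3.1} {u1.3} {u2.1} {u2.2} {u2.3, u4.1, u4.2} {u3.2} {u4.3}, out.j being that stage's outer ports


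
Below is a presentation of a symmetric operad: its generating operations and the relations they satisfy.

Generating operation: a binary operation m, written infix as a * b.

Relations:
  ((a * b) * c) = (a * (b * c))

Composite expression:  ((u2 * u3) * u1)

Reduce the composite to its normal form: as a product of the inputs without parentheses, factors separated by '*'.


u2 * u3 * u1


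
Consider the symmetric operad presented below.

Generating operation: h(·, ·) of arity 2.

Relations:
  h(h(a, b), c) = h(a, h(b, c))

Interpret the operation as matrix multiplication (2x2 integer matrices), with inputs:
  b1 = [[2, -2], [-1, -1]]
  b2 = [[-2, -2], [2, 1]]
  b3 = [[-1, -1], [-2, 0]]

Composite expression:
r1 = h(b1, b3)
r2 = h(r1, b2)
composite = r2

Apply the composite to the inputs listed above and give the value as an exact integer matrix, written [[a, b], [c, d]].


[[-8, -6], [-4, -5]]

h(b1, b3) = [[2, -2], [3, 1]]
h(h(b1, b3), b2) = [[-8, -6], [-4, -5]]


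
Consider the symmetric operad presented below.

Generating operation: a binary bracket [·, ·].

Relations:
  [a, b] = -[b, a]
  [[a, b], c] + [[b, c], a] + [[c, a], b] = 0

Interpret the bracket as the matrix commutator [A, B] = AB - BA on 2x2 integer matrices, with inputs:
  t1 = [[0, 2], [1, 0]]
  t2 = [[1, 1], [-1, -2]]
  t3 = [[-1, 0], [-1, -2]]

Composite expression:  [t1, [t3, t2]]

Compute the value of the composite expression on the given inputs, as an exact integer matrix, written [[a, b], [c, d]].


[[-5, -4], [2, 5]]


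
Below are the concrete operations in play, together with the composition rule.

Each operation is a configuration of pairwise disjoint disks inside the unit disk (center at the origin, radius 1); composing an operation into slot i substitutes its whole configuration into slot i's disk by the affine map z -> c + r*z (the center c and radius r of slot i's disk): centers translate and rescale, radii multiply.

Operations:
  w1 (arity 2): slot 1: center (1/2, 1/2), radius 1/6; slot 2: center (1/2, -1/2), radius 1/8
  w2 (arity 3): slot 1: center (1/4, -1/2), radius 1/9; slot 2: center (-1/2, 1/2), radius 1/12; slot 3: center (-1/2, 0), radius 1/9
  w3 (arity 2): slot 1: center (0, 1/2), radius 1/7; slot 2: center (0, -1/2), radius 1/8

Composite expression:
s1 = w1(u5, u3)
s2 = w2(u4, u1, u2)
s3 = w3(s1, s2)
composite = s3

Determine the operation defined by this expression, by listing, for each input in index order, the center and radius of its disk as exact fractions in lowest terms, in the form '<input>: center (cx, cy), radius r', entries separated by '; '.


u1: center (-1/16, -7/16), radius 1/96; u2: center (-1/16, -1/2), radius 1/72; u3: center (1/14, 3/7), radius 1/56; u4: center (1/32, -9/16), radius 1/72; u5: center (1/14, 4/7), radius 1/42

Below w3, radii multiply path by path; the u-disk centers shift.
u5 passes through 2 substitutions, ending at center (1/14, 4/7), radius 1/42
u3 passes through 2 substitutions, ending at center (1/14, 3/7), radius 1/56
u4 passes through 2 substitutions, ending at center (1/32, -9/16), radius 1/72
u1 passes through 2 substitutions, ending at center (-1/16, -7/16), radius 1/96
u2 passes through 2 substitutions, ending at center (-1/16, -1/2), radius 1/72


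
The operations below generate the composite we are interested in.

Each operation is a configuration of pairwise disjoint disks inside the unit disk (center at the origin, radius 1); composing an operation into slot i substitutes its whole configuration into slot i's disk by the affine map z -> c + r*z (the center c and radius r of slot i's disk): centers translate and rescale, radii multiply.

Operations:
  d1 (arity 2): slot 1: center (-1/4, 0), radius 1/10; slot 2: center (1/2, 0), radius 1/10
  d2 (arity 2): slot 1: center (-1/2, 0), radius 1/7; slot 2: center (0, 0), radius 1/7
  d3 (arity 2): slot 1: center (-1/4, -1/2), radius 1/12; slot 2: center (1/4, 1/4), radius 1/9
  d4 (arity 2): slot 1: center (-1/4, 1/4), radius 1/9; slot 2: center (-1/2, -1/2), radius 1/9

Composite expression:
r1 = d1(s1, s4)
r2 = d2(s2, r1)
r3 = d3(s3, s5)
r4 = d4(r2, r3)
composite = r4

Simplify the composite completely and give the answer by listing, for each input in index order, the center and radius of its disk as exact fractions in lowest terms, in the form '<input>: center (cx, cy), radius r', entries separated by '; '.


s1: center (-16/63, 1/4), radius 1/630; s2: center (-11/36, 1/4), radius 1/63; s3: center (-19/36, -5/9), radius 1/108; s4: center (-61/252, 1/4), radius 1/630; s5: center (-17/36, -17/36), radius 1/81

Follow each s-input down from d4: c' goes to c + r*c', radius to r*r'.
input s2: composing its 2 substitution steps yields center (-11/36, 1/4), radius 1/63
input s1: composing its 3 substitution steps yields center (-16/63, 1/4), radius 1/630
input s4: composing its 3 substitution steps yields center (-61/252, 1/4), radius 1/630
input s3: composing its 2 substitution steps yields center (-19/36, -5/9), radius 1/108
input s5: composing its 2 substitution steps yields center (-17/36, -17/36), radius 1/81


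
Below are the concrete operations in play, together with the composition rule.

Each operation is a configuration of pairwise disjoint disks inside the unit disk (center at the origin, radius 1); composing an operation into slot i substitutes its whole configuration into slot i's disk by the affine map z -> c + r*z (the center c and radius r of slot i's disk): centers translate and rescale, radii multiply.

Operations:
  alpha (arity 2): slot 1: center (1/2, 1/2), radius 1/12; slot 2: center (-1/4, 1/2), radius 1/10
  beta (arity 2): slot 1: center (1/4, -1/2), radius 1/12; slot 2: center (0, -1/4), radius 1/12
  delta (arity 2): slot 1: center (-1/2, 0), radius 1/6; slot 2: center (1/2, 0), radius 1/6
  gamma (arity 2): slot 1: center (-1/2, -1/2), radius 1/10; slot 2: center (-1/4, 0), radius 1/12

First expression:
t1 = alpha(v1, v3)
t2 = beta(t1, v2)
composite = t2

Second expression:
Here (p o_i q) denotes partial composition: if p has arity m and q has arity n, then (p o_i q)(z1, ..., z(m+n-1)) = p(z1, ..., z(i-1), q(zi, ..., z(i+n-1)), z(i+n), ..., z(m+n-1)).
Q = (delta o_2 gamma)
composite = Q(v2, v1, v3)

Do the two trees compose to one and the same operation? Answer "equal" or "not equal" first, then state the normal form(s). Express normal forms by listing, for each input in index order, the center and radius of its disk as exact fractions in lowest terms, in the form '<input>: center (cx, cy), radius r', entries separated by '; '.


not equal; first: v1: center (7/24, -11/24), radius 1/144; v2: center (0, -1/4), radius 1/12; v3: center (11/48, -11/24), radius 1/120; second: v1: center (5/12, -1/12), radius 1/60; v2: center (-1/2, 0), radius 1/6; v3: center (11/24, 0), radius 1/72

Normal form of the first expression: v1: center (7/24, -11/24), radius 1/144; v2: center (0, -1/4), radius 1/12; v3: center (11/48, -11/24), radius 1/120
Normal form of the second expression: v1: center (5/12, -1/12), radius 1/60; v2: center (-1/2, 0), radius 1/6; v3: center (11/24, 0), radius 1/72
They disagree, so not equal.


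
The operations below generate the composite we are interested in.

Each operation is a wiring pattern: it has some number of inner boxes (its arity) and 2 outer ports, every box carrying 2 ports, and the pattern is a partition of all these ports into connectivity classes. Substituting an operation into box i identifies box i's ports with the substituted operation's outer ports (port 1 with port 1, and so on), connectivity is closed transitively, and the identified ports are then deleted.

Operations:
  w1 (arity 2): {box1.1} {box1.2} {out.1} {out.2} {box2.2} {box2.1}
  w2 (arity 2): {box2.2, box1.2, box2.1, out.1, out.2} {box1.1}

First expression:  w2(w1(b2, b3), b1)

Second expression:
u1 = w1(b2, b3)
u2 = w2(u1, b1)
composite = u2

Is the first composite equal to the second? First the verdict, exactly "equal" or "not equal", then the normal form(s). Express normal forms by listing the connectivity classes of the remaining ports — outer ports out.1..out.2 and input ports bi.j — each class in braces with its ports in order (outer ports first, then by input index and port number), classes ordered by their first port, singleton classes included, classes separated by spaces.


Reducing the first expression gives {out.1, out.2, b1.1, b1.2} {b2.1} {b2.2} {b3.1} {b3.2}
Reducing the second expression gives {out.1, out.2, b1.1, b1.2} {b2.1} {b2.2} {b3.1} {b3.2}
The forms coincide; equal.

equal — both sides give {out.1, out.2, b1.1, b1.2} {b2.1} {b2.2} {b3.1} {b3.2}


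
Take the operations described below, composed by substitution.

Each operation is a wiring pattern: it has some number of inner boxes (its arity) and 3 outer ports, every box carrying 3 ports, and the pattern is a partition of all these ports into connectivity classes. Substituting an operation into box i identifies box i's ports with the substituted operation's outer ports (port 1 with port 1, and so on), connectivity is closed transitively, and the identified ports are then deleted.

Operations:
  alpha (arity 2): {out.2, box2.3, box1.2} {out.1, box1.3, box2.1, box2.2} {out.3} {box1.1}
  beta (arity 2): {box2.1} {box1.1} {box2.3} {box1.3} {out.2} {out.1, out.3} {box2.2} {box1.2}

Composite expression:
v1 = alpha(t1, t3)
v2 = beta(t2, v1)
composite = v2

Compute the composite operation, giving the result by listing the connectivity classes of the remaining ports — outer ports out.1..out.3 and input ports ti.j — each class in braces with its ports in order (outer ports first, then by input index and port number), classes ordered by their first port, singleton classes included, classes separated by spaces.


{out.1, out.3} {out.2} {t1.1} {t1.2, t3.3} {t1.3, t3.1, t3.2} {t2.1} {t2.2} {t2.3}

Treat the ports identified at beta as solder joints: merge, then drop.
the subtree at alpha composes to {out.1, t1.3, t3.1, t3.2} {out.2, t1.2, t3.3} {out.3} {t1.1} on (t1, t3); out.j = own outer ports
the subtree at beta composes to {out.1, out.3} {out.2} {t1.1} {t1.2, t3.3} {t1.3, t3.1, t3.2} {t2.1} {t2.2} {t2.3} on (t2, t1, t3); out.j = own outer ports


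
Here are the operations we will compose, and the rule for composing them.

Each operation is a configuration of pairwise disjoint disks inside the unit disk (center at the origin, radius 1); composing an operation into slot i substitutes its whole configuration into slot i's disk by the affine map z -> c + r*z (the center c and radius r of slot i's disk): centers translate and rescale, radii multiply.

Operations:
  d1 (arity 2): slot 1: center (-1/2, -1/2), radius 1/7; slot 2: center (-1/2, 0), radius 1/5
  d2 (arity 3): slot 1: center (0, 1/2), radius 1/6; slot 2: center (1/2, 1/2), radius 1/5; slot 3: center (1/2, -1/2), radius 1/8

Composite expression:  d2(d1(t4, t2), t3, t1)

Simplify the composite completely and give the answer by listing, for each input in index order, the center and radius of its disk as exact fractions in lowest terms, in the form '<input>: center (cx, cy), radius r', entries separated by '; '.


Affine substitution under d2: radii multiply and t-centers shift.
tracing t4 down its 2-map path: center (-1/12, 5/12), radius 1/42
tracing t2 down its 2-map path: center (-1/12, 1/2), radius 1/30
tracing t3 down its 1-map path: center (1/2, 1/2), radius 1/5
tracing t1 down its 1-map path: center (1/2, -1/2), radius 1/8

t1: center (1/2, -1/2), radius 1/8; t2: center (-1/12, 1/2), radius 1/30; t3: center (1/2, 1/2), radius 1/5; t4: center (-1/12, 5/12), radius 1/42


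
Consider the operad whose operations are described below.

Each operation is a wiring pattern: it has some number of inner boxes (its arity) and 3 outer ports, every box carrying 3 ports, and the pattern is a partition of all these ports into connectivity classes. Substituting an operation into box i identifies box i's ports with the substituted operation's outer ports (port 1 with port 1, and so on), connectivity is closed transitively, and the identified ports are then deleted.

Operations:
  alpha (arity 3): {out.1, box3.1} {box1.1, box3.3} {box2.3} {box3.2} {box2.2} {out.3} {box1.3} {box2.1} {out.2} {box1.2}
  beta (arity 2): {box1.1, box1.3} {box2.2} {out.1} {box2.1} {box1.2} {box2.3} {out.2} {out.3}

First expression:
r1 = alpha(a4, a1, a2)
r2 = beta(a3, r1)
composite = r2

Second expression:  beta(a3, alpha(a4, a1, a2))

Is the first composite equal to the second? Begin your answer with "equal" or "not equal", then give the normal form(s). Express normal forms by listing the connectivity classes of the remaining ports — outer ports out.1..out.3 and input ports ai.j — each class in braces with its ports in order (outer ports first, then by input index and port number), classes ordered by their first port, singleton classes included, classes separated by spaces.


equal: each reduces to {out.1} {out.2} {out.3} {a1.1} {a1.2} {a1.3} {a2.1} {a2.2} {a2.3, a4.1} {a3.1, a3.3} {a3.2} {a4.2} {a4.3}

The first expression, normalized: {out.1} {out.2} {out.3} {a1.1} {a1.2} {a1.3} {a2.1} {a2.2} {a2.3, a4.1} {a3.1, a3.3} {a3.2} {a4.2} {a4.3}
The second expression, normalized: {out.1} {out.2} {out.3} {a1.1} {a1.2} {a1.3} {a2.1} {a2.2} {a2.3, a4.1} {a3.1, a3.3} {a3.2} {a4.2} {a4.3}
One common form — equal.


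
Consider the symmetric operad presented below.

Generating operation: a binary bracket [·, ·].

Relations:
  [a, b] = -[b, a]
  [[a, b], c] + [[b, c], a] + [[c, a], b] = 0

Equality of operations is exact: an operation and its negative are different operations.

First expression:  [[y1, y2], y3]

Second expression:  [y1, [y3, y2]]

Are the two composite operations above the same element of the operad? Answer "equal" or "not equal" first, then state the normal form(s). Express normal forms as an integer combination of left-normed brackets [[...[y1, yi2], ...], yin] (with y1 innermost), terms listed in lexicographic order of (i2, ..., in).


not equal — first [[y1, y2], y3], second -[[y1, y2], y3] + [[y1, y3], y2]


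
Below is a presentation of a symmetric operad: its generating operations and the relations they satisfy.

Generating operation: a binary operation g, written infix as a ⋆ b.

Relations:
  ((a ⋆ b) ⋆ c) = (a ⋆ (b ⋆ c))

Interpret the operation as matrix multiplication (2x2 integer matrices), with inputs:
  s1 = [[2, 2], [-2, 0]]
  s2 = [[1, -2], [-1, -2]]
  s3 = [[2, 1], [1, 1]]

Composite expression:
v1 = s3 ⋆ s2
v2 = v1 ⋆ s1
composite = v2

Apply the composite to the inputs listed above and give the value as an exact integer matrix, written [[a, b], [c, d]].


[[14, 2], [8, 0]]

(s3 ⋆ s2) = [[1, -6], [0, -4]]
((s3 ⋆ s2) ⋆ s1) = [[14, 2], [8, 0]]


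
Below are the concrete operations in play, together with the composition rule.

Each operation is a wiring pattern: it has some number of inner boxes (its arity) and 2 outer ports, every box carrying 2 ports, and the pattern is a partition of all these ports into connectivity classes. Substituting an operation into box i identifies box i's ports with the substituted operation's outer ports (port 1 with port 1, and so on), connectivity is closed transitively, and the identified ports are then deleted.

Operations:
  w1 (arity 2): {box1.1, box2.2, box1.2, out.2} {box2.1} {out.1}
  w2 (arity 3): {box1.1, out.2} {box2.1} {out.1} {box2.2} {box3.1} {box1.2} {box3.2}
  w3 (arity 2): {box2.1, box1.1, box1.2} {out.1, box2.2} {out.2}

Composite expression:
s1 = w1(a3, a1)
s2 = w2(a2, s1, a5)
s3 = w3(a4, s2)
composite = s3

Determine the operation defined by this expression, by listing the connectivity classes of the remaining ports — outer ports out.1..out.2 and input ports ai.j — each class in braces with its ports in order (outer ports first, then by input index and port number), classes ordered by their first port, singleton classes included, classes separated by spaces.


Two ports join when wires chain via w3-identified ports.
after w1, the pattern on (a3, a1) reads {out.1} {out.2, a1.2, a3.1, a3.2} {a1.1} (out.j = its outer ports)
after w2, the pattern on (a2, a3, a1, a5) reads {out.1} {out.2, a2.1} {a1.1} {a1.2, a3.1, a3.2} {a2.2} {a5.1} {a5.2} (out.j = its outer ports)
after w3, the pattern on (a4, a2, a3, a1, a5) reads {out.1, a2.1} {out.2} {a1.1} {a1.2, a3.1, a3.2} {a2.2} {a4.1, a4.2} {a5.1} {a5.2} (out.j = its outer ports)

{out.1, a2.1} {out.2} {a1.1} {a1.2, a3.1, a3.2} {a2.2} {a4.1, a4.2} {a5.1} {a5.2}


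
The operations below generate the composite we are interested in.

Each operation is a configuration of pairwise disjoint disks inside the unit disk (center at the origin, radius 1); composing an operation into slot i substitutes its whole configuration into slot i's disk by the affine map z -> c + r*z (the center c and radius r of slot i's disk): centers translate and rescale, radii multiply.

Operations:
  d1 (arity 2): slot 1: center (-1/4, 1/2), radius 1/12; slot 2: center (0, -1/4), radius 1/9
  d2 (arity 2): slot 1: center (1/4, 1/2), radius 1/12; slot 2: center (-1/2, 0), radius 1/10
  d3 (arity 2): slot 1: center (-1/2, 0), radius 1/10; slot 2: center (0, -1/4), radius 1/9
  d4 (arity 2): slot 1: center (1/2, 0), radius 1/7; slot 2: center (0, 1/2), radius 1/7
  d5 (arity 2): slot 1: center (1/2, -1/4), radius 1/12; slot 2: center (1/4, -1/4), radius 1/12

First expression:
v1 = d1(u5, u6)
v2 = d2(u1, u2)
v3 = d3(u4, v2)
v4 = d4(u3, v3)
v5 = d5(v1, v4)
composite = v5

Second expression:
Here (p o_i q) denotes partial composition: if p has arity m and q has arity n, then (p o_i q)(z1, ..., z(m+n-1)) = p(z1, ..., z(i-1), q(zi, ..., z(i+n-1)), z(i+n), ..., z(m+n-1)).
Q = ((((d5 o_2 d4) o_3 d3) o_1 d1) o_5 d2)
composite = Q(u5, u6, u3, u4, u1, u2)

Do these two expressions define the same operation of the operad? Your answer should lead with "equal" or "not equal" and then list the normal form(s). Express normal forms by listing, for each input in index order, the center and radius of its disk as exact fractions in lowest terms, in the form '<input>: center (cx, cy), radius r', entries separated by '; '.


equal; the common form is u1: center (757/3024, -91/432), radius 1/9072; u2: center (377/1512, -71/336), radius 1/7560; u3: center (7/24, -1/4), radius 1/84; u4: center (41/168, -5/24), radius 1/840; u5: center (23/48, -5/24), radius 1/144; u6: center (1/2, -13/48), radius 1/108

The first composite normalizes to u1: center (757/3024, -91/432), radius 1/9072; u2: center (377/1512, -71/336), radius 1/7560; u3: center (7/24, -1/4), radius 1/84; u4: center (41/168, -5/24), radius 1/840; u5: center (23/48, -5/24), radius 1/144; u6: center (1/2, -13/48), radius 1/108
The second composite normalizes to u1: center (757/3024, -91/432), radius 1/9072; u2: center (377/1512, -71/336), radius 1/7560; u3: center (7/24, -1/4), radius 1/84; u4: center (41/168, -5/24), radius 1/840; u5: center (23/48, -5/24), radius 1/144; u6: center (1/2, -13/48), radius 1/108
One common form — equal.


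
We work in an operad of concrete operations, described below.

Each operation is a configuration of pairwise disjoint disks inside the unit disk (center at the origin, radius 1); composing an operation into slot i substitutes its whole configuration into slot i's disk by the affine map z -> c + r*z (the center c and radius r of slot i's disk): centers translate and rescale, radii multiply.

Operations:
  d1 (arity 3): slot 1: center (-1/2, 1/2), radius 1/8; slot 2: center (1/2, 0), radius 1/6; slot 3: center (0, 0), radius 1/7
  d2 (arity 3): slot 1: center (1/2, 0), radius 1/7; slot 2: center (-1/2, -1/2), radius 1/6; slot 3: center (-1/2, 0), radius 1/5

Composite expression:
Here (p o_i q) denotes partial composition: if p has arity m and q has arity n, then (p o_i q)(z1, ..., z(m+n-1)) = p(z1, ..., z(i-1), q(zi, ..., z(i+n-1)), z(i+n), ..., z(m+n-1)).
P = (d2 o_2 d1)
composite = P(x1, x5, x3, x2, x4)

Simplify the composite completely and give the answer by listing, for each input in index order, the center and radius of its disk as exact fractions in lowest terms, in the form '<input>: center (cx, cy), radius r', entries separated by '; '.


x1: center (1/2, 0), radius 1/7; x2: center (-1/2, -1/2), radius 1/42; x3: center (-5/12, -1/2), radius 1/36; x4: center (-1/2, 0), radius 1/5; x5: center (-7/12, -5/12), radius 1/48

Each x-disk chains the slot maps above it in d2; radii multiply.
input x1: composing its 1 substitution step yields center (1/2, 0), radius 1/7
input x5: composing its 2 substitution steps yields center (-7/12, -5/12), radius 1/48
input x3: composing its 2 substitution steps yields center (-5/12, -1/2), radius 1/36
input x2: composing its 2 substitution steps yields center (-1/2, -1/2), radius 1/42
input x4: composing its 1 substitution step yields center (-1/2, 0), radius 1/5


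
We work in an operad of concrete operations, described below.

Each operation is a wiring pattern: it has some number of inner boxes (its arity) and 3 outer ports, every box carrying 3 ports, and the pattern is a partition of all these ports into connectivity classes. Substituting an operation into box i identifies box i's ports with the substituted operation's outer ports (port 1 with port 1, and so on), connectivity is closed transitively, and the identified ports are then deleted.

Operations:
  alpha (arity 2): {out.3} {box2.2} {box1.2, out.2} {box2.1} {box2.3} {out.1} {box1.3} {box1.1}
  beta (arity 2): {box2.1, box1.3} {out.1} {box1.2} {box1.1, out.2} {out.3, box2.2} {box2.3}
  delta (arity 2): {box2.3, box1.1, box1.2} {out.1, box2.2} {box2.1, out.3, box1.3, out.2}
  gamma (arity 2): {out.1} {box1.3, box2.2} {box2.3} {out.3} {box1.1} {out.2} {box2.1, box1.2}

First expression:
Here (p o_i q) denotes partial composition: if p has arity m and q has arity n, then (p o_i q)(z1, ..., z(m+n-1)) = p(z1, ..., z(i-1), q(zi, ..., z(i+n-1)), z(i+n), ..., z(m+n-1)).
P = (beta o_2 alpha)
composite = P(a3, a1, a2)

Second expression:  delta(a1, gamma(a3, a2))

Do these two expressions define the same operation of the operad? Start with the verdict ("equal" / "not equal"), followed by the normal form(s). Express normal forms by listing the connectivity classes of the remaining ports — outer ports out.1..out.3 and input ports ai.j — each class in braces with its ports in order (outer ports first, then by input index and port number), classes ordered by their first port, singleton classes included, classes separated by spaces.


not equal; the first gives {out.1} {out.2, a3.1} {out.3, a1.2} {a1.1} {a1.3} {a2.1} {a2.2} {a2.3} {a3.2} {a3.3} and the second {out.1} {out.2, out.3, a1.3} {a1.1, a1.2} {a2.1, a3.2} {a2.2, a3.3} {a2.3} {a3.1}

The first expression, normalized: {out.1} {out.2, a3.1} {out.3, a1.2} {a1.1} {a1.3} {a2.1} {a2.2} {a2.3} {a3.2} {a3.3}
The second expression, normalized: {out.1} {out.2, out.3, a1.3} {a1.1, a1.2} {a2.1, a3.2} {a2.2, a3.3} {a2.3} {a3.1}
The normal forms differ: not equal.


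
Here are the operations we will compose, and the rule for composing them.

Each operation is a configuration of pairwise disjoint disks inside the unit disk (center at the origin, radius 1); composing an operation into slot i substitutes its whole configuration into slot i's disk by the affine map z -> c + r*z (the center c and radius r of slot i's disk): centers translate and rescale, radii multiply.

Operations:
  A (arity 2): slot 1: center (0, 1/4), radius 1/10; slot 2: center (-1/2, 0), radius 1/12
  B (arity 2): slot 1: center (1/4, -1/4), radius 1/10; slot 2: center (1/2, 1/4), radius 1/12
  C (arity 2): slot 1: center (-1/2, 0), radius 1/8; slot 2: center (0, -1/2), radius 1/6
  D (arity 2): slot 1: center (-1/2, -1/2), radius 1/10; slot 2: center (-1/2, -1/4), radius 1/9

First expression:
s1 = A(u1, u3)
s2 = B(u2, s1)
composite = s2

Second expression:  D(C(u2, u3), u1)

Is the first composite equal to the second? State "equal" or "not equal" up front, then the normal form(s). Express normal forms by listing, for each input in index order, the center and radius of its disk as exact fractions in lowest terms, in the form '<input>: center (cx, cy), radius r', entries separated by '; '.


not equal: they reduce to u1: center (1/2, 13/48), radius 1/120; u2: center (1/4, -1/4), radius 1/10; u3: center (11/24, 1/4), radius 1/144 and u1: center (-1/2, -1/4), radius 1/9; u2: center (-11/20, -1/2), radius 1/80; u3: center (-1/2, -11/20), radius 1/60

The first expression, normalized: u1: center (1/2, 13/48), radius 1/120; u2: center (1/4, -1/4), radius 1/10; u3: center (11/24, 1/4), radius 1/144
The second expression, normalized: u1: center (-1/2, -1/4), radius 1/9; u2: center (-11/20, -1/2), radius 1/80; u3: center (-1/2, -11/20), radius 1/60
They disagree, so not equal.


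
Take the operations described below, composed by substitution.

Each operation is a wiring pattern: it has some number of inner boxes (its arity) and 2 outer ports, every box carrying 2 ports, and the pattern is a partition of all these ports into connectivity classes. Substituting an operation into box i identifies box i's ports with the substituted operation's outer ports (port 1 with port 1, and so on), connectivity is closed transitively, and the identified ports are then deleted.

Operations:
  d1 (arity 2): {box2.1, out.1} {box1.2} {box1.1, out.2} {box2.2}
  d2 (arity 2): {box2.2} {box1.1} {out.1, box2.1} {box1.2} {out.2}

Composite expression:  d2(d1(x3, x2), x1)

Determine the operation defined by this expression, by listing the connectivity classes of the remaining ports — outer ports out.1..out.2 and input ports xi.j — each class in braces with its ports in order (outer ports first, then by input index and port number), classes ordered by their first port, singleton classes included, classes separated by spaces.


{out.1, x1.1} {out.2} {x1.2} {x2.1} {x2.2} {x3.1} {x3.2}


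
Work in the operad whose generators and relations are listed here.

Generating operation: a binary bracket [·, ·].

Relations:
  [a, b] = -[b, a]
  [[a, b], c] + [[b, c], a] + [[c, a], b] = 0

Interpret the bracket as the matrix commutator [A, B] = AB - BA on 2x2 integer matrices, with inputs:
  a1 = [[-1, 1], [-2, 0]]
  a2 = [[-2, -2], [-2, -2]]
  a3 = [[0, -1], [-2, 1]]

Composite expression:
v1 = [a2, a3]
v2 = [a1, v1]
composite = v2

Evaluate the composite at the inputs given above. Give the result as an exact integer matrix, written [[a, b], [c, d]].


[[-2, -2], [-6, 2]]


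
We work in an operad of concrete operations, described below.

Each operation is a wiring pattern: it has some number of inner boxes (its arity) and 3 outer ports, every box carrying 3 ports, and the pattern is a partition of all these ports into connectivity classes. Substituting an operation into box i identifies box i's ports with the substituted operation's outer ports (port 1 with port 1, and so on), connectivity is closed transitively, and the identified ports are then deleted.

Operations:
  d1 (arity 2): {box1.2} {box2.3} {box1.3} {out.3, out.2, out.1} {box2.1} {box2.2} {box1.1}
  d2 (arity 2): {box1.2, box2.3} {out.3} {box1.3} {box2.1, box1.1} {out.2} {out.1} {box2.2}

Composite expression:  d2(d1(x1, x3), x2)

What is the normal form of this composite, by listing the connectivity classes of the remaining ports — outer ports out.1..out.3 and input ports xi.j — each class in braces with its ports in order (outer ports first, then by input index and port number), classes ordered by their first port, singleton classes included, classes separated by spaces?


Reachability decides: close wires over d2-identified ports.
through d1, on inputs (x1, x3): {out.1, out.2, out.3} {x1.1} {x1.2} {x1.3} {x3.1} {x3.2} {x3.3} (out.j = stage outer ports)
through d2, on inputs (x1, x3, x2): {out.1} {out.2} {out.3} {x1.1} {x1.2} {x1.3} {x2.1, x2.3} {x2.2} {x3.1} {x3.2} {x3.3} (out.j = stage outer ports)

{out.1} {out.2} {out.3} {x1.1} {x1.2} {x1.3} {x2.1, x2.3} {x2.2} {x3.1} {x3.2} {x3.3}
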